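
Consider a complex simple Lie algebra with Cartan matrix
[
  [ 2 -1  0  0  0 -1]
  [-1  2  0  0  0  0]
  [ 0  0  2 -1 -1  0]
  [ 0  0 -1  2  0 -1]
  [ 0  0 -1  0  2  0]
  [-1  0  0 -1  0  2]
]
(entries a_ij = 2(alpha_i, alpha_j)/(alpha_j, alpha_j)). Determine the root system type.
The matrix has rank 6 with 2's on the diagonal. Reading the off-diagonal entries as Dynkin edges (a single edge where a_ij = a_ji = -1; a double or triple edge where a_ij * a_ji = 2 or 3), the diagram is a chain of 6 nodes with single edges (A_6). One simple-root ordering that puts it in standard form is (alpha_2, alpha_1, alpha_6, alpha_4, alpha_3, alpha_5). So the algebra is type A_6, i.e. sl(7).

A6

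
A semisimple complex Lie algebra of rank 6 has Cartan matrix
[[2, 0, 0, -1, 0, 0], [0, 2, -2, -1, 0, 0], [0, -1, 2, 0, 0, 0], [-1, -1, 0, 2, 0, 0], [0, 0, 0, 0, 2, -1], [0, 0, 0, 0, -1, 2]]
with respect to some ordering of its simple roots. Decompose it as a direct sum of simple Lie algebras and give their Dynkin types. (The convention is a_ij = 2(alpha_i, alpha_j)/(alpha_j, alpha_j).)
A2 + B4

The diagram associated to this matrix has two connected components: the simple roots {alpha_5, alpha_6} form a chain of 2 nodes with single edges (A_2), and {alpha_1, alpha_2, alpha_3, alpha_4} form a chain of 4 nodes with a double edge at one end; the terminal node there is the unique short simple root (B_4). A semisimple Lie algebra decomposes uniquely as the direct sum of simple ideals, one per connected component of its Dynkin diagram, so g ≅ A_2 ⊕ B_4 (dimension 8 + 36 = 44).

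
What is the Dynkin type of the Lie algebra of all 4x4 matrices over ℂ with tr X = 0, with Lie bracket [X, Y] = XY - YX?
A_3 (sl(4))

This is sl(4), which has dimension 4^2 - 1 = 15 and rank 4 - 1 = 3 (a Cartan subalgebra is the diagonal traceless matrices). In the classification of classical Lie algebras, the special linear algebra sl(n+1) has type A_n; here n = 3, so the Dynkin diagram is a chain of 3 nodes with single edges (A_3). Hence the type is A_3.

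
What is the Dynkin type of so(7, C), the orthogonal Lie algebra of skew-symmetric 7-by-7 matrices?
This is so(7) with 7 odd, which has dimension 7(7-1)/2 = 21 and rank (7-1)/2 = 3. In the classification of classical Lie algebras, the orthogonal algebra so(2n+1) in an odd number of variables has type B_n; here n = 3, so the Dynkin diagram is a chain of 3 nodes with a double edge at one end; the terminal node there is the unique short simple root (B_3). Hence the type is B_3.

B3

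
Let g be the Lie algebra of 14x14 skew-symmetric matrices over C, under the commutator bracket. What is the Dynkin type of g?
This is so(14) with 14 even, which has dimension 14(14-1)/2 = 91 and rank 14/2 = 7. In the classification of classical Lie algebras, the orthogonal algebra so(2n) in an even number of variables has type D_n; here n = 7, so the Dynkin diagram is a chain of 5 nodes with a fork of two nodes at one end (D_7). Hence the type is D_7.

D_7 (so(14))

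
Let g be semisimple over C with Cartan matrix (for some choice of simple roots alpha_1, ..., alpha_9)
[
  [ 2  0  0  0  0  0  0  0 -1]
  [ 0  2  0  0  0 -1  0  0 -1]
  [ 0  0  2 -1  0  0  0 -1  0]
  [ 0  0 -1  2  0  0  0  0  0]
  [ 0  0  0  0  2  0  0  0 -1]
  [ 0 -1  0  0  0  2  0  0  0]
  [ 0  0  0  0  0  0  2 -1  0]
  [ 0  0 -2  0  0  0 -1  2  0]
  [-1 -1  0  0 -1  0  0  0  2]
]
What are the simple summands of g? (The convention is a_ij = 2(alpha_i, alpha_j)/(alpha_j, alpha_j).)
type D_5 + type F_4

The diagram associated to this matrix has two connected components: the simple roots {alpha_1, alpha_2, alpha_5, alpha_6, alpha_9} form a chain of 3 nodes with a fork of two nodes at one end (D_5), and {alpha_3, alpha_4, alpha_7, alpha_8} form a chain of 4 nodes with a double edge between the middle two (F_4). A semisimple Lie algebra decomposes uniquely as the direct sum of simple ideals, one per connected component of its Dynkin diagram, so g ≅ D_5 ⊕ F_4 (dimension 45 + 52 = 97).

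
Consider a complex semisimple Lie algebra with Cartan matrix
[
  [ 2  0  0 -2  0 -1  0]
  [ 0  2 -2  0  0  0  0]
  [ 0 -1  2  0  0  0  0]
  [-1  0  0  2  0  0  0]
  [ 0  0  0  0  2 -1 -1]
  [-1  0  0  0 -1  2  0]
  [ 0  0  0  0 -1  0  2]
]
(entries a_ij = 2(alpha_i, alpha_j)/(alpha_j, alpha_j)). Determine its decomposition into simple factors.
The diagram associated to this matrix has two connected components: the simple roots {alpha_2, alpha_3} form a chain of 2 nodes with a double edge at one end; the terminal node there is the unique short simple root (B_2), and {alpha_1, alpha_4, alpha_5, alpha_6, alpha_7} form a chain of 5 nodes with a double edge at one end; the terminal node there is the unique short simple root (B_5). A semisimple Lie algebra decomposes uniquely as the direct sum of simple ideals, one per connected component of its Dynkin diagram, so g ≅ B_2 ⊕ B_5 (dimension 10 + 55 = 65).

B2 + B5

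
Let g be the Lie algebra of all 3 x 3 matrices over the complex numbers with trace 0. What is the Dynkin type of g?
This is sl(3), which has dimension 3^2 - 1 = 8 and rank 3 - 1 = 2 (a Cartan subalgebra is the diagonal traceless matrices). In the classification of classical Lie algebras, the special linear algebra sl(n+1) has type A_n; here n = 2, so the Dynkin diagram is a chain of 2 nodes with single edges (A_2). Hence the type is A_2.

A_2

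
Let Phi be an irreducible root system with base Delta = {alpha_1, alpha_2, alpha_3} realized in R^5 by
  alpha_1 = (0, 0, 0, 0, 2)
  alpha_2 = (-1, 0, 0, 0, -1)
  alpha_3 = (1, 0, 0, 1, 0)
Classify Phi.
Compute the Cartan integers a_ij = 2(alpha_i, alpha_j)/(alpha_j, alpha_j); the resulting 3x3 Cartan matrix is
[[2, -2, 0], [-1, 2, -1], [0, -1, 2]].
The roots have two lengths (squared-length ratio 2:1); the short ones are alpha_{2,3}. The associated Dynkin diagram is a chain of 3 nodes with a double edge at one end; the terminal node there is the unique long simple root (C_3), so the type is C_3 (the algebra sp(6)).

C_3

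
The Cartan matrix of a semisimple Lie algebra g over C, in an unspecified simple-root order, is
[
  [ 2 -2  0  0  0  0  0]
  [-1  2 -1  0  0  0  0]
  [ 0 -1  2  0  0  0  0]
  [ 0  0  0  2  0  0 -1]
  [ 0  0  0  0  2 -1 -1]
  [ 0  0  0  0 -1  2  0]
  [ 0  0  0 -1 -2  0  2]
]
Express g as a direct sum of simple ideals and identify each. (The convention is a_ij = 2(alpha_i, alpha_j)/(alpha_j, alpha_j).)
type C_3 ⊕ type F_4

The diagram associated to this matrix has two connected components: the simple roots {alpha_1, alpha_2, alpha_3} form a chain of 3 nodes with a double edge at one end; the terminal node there is the unique long simple root (C_3), and {alpha_4, alpha_5, alpha_6, alpha_7} form a chain of 4 nodes with a double edge between the middle two (F_4). A semisimple Lie algebra decomposes uniquely as the direct sum of simple ideals, one per connected component of its Dynkin diagram, so g ≅ C_3 ⊕ F_4 (dimension 21 + 52 = 73).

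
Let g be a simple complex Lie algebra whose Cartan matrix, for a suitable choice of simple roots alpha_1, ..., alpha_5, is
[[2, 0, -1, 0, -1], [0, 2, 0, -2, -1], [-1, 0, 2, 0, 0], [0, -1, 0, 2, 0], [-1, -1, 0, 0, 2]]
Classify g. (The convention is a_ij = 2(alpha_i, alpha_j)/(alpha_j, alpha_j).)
The matrix has rank 5 with 2's on the diagonal. Reading the off-diagonal entries as Dynkin edges (a single edge where a_ij = a_ji = -1; a double or triple edge where a_ij * a_ji = 2 or 3), the diagram is a chain of 5 nodes with a double edge at one end; the terminal node there is the unique short simple root (B_5). One simple-root ordering that puts it in standard form is (alpha_3, alpha_1, alpha_5, alpha_2, alpha_4). So the algebra is type B_5, i.e. so(11).

B5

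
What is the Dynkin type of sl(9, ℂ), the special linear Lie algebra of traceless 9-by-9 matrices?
This is sl(9), which has dimension 9^2 - 1 = 80 and rank 9 - 1 = 8 (a Cartan subalgebra is the diagonal traceless matrices). In the classification of classical Lie algebras, the special linear algebra sl(n+1) has type A_n; here n = 8, so the Dynkin diagram is a chain of 8 nodes with single edges (A_8). Hence the type is A_8.

A_8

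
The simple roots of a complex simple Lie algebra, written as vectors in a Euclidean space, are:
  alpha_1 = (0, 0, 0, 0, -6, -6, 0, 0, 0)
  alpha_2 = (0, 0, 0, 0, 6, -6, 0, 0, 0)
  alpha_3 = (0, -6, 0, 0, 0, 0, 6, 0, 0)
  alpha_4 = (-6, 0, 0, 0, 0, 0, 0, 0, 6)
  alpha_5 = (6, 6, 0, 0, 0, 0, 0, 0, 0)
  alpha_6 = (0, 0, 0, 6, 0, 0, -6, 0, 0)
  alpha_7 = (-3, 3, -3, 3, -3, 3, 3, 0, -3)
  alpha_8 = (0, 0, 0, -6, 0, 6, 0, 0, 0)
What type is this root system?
E8

Compute the Cartan integers a_ij = 2(alpha_i, alpha_j)/(alpha_j, alpha_j); the resulting 8x8 Cartan matrix is
[[2, 0, 0, 0, 0, 0, 0, -1], [0, 2, 0, 0, 0, 0, -1, -1], [0, 0, 2, 0, -1, -1, 0, 0], [0, 0, 0, 2, -1, 0, 0, 0], [0, 0, -1, -1, 2, 0, 0, 0], [0, 0, -1, 0, 0, 2, 0, -1], [0, -1, 0, 0, 0, 0, 2, 0], [-1, -1, 0, 0, 0, -1, 0, 2]].
All simple roots have the same length, so the diagram is simply laced. The associated Dynkin diagram is a chain of 7 nodes with one extra node attached to the third node from one end (E_8), so the type is E_8.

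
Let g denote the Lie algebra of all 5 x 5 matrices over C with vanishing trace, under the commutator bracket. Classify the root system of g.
A4

This is sl(5), which has dimension 5^2 - 1 = 24 and rank 5 - 1 = 4 (a Cartan subalgebra is the diagonal traceless matrices). In the classification of classical Lie algebras, the special linear algebra sl(n+1) has type A_n; here n = 4, so the Dynkin diagram is a chain of 4 nodes with single edges (A_4). Hence the type is A_4.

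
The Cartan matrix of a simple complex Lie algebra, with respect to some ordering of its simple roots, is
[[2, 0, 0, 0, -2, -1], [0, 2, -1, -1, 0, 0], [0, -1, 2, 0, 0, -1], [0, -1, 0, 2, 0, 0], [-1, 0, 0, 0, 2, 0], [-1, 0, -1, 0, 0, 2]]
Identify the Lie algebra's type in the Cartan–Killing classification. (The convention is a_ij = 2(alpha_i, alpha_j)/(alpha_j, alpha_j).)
The matrix has rank 6 with 2's on the diagonal. Reading the off-diagonal entries as Dynkin edges (a single edge where a_ij = a_ji = -1; a double or triple edge where a_ij * a_ji = 2 or 3), the diagram is a chain of 6 nodes with a double edge at one end; the terminal node there is the unique short simple root (B_6). One simple-root ordering that puts it in standard form is (alpha_4, alpha_2, alpha_3, alpha_6, alpha_1, alpha_5). So the algebra is type B_6, i.e. so(13).

B_6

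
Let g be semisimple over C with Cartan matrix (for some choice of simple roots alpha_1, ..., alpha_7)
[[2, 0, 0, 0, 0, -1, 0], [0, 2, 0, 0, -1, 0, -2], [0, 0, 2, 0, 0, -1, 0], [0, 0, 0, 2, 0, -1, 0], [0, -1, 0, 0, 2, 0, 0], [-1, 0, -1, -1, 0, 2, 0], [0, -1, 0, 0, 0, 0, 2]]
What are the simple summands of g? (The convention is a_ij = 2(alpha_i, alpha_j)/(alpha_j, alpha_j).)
The diagram associated to this matrix has two connected components: the simple roots {alpha_2, alpha_5, alpha_7} form a chain of 3 nodes with a double edge at one end; the terminal node there is the unique short simple root (B_3), and {alpha_1, alpha_3, alpha_4, alpha_6} form a chain of 2 nodes with a fork of two nodes at one end (D_4). A semisimple Lie algebra decomposes uniquely as the direct sum of simple ideals, one per connected component of its Dynkin diagram, so g ≅ B_3 ⊕ D_4 (dimension 21 + 28 = 49).

B_3 (so(7)) ⊕ D_4 (so(8))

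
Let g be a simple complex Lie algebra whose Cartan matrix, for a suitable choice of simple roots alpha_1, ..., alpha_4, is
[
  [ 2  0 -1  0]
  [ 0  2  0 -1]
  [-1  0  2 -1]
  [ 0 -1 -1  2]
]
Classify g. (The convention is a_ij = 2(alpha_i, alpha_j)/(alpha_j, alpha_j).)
The matrix has rank 4 with 2's on the diagonal. Reading the off-diagonal entries as Dynkin edges (a single edge where a_ij = a_ji = -1; a double or triple edge where a_ij * a_ji = 2 or 3), the diagram is a chain of 4 nodes with single edges (A_4). One simple-root ordering that puts it in standard form is (alpha_1, alpha_3, alpha_4, alpha_2). So the algebra is type A_4, i.e. sl(5).

type A_4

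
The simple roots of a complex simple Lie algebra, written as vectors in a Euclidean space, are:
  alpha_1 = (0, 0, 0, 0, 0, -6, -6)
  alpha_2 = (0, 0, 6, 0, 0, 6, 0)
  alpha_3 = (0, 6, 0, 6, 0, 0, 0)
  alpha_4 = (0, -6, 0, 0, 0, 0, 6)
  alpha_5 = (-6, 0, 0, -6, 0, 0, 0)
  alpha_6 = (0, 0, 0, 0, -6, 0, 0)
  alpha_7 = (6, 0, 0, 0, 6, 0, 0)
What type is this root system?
B_7 (so(15))

Compute the Cartan integers a_ij = 2(alpha_i, alpha_j)/(alpha_j, alpha_j); the resulting 7x7 Cartan matrix is
[[2, -1, 0, -1, 0, 0, 0], [-1, 2, 0, 0, 0, 0, 0], [0, 0, 2, -1, -1, 0, 0], [-1, 0, -1, 2, 0, 0, 0], [0, 0, -1, 0, 2, 0, -1], [0, 0, 0, 0, 0, 2, -1], [0, 0, 0, 0, -1, -2, 2]].
The roots have two lengths (squared-length ratio 2:1); the short ones are alpha_{6}. The associated Dynkin diagram is a chain of 7 nodes with a double edge at one end; the terminal node there is the unique short simple root (B_7), so the type is B_7 (the algebra so(15)).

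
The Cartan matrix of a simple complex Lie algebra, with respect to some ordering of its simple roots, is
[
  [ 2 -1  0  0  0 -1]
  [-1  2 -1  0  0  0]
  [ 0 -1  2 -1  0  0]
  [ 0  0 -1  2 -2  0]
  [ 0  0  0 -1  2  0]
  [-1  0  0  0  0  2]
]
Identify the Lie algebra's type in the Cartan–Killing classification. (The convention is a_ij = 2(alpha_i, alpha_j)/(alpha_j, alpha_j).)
B_6 (so(13))

The matrix has rank 6 with 2's on the diagonal. Reading the off-diagonal entries as Dynkin edges (a single edge where a_ij = a_ji = -1; a double or triple edge where a_ij * a_ji = 2 or 3), the diagram is a chain of 6 nodes with a double edge at one end; the terminal node there is the unique short simple root (B_6). One simple-root ordering that puts it in standard form is (alpha_6, alpha_1, alpha_2, alpha_3, alpha_4, alpha_5). So the algebra is type B_6, i.e. so(13).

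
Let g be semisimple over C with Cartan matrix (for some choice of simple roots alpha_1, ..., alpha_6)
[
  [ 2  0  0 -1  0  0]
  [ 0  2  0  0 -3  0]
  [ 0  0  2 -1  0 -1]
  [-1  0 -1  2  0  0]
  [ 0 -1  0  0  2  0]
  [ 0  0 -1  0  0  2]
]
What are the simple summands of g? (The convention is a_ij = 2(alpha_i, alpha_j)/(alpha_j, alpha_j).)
A4 + G2

The diagram associated to this matrix has two connected components: the simple roots {alpha_1, alpha_3, alpha_4, alpha_6} form a chain of 4 nodes with single edges (A_4), and {alpha_2, alpha_5} form two nodes joined by a triple edge (G_2). A semisimple Lie algebra decomposes uniquely as the direct sum of simple ideals, one per connected component of its Dynkin diagram, so g ≅ A_4 ⊕ G_2 (dimension 24 + 14 = 38).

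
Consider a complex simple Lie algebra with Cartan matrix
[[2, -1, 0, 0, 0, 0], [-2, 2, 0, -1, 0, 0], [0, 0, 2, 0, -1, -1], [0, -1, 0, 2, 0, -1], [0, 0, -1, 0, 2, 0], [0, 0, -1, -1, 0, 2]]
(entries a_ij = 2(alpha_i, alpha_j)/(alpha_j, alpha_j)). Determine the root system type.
The matrix has rank 6 with 2's on the diagonal. Reading the off-diagonal entries as Dynkin edges (a single edge where a_ij = a_ji = -1; a double or triple edge where a_ij * a_ji = 2 or 3), the diagram is a chain of 6 nodes with a double edge at one end; the terminal node there is the unique short simple root (B_6). One simple-root ordering that puts it in standard form is (alpha_5, alpha_3, alpha_6, alpha_4, alpha_2, alpha_1). So the algebra is type B_6, i.e. so(13).

B_6 (so(13))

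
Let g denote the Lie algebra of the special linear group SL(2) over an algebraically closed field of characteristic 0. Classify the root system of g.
This is sl(2), which has dimension 2^2 - 1 = 3 and rank 2 - 1 = 1 (a Cartan subalgebra is the diagonal traceless matrices). In the classification of classical Lie algebras, the special linear algebra sl(n+1) has type A_n; here n = 1, so the Dynkin diagram is a chain of 1 nodes with single edges (A_1). Hence the type is A_1.

A1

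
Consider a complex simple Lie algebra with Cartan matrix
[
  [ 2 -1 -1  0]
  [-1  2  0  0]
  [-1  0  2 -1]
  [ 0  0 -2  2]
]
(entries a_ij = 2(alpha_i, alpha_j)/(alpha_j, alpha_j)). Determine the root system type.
The matrix has rank 4 with 2's on the diagonal. Reading the off-diagonal entries as Dynkin edges (a single edge where a_ij = a_ji = -1; a double or triple edge where a_ij * a_ji = 2 or 3), the diagram is a chain of 4 nodes with a double edge at one end; the terminal node there is the unique long simple root (C_4). One simple-root ordering that puts it in standard form is (alpha_2, alpha_1, alpha_3, alpha_4). So the algebra is type C_4, i.e. sp(8).

type C_4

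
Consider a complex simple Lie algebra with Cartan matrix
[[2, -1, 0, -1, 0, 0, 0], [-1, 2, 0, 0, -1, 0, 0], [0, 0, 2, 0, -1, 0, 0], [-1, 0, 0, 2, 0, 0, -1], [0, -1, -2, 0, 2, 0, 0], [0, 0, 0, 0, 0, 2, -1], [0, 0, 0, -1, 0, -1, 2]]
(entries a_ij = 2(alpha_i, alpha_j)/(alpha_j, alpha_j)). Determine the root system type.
B_7

The matrix has rank 7 with 2's on the diagonal. Reading the off-diagonal entries as Dynkin edges (a single edge where a_ij = a_ji = -1; a double or triple edge where a_ij * a_ji = 2 or 3), the diagram is a chain of 7 nodes with a double edge at one end; the terminal node there is the unique short simple root (B_7). One simple-root ordering that puts it in standard form is (alpha_6, alpha_7, alpha_4, alpha_1, alpha_2, alpha_5, alpha_3). So the algebra is type B_7, i.e. so(15).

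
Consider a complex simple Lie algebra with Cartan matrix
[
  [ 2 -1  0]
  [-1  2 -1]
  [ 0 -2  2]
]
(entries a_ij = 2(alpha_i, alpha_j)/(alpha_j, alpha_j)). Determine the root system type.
C_3

The matrix has rank 3 with 2's on the diagonal. Reading the off-diagonal entries as Dynkin edges (a single edge where a_ij = a_ji = -1; a double or triple edge where a_ij * a_ji = 2 or 3), the diagram is a chain of 3 nodes with a double edge at one end; the terminal node there is the unique long simple root (C_3). One simple-root ordering that puts it in standard form is (alpha_1, alpha_2, alpha_3). So the algebra is type C_3, i.e. sp(6).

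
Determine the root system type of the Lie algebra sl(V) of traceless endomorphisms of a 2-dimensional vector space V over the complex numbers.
type A_1

This is sl(2), which has dimension 2^2 - 1 = 3 and rank 2 - 1 = 1 (a Cartan subalgebra is the diagonal traceless matrices). In the classification of classical Lie algebras, the special linear algebra sl(n+1) has type A_n; here n = 1, so the Dynkin diagram is a chain of 1 nodes with single edges (A_1). Hence the type is A_1.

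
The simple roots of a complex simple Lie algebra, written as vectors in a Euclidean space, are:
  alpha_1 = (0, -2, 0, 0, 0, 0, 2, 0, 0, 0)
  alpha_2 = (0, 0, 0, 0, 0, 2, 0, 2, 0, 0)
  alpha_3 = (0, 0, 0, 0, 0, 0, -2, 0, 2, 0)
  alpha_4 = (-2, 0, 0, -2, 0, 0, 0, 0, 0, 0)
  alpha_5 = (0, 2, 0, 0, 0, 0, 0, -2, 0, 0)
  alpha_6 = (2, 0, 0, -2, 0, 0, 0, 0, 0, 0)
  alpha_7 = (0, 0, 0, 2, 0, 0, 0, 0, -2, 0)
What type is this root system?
Compute the Cartan integers a_ij = 2(alpha_i, alpha_j)/(alpha_j, alpha_j); the resulting 7x7 Cartan matrix is
[[2, 0, -1, 0, -1, 0, 0], [0, 2, 0, 0, -1, 0, 0], [-1, 0, 2, 0, 0, 0, -1], [0, 0, 0, 2, 0, 0, -1], [-1, -1, 0, 0, 2, 0, 0], [0, 0, 0, 0, 0, 2, -1], [0, 0, -1, -1, 0, -1, 2]].
All simple roots have the same length, so the diagram is simply laced. The associated Dynkin diagram is a chain of 5 nodes with a fork of two nodes at one end (D_7), so the type is D_7 (the algebra so(14)).

D_7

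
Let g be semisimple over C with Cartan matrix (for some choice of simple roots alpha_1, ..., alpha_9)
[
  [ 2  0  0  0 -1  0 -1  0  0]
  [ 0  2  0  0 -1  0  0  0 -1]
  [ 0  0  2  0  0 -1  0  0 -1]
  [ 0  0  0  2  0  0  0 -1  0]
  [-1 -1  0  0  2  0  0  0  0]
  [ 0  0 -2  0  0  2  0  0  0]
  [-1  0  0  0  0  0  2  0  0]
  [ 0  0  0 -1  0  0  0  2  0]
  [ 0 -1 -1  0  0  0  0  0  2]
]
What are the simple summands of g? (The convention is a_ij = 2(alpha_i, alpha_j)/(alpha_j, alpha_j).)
A_2 (sl(3)) ⊕ C_7 (sp(14))

The diagram associated to this matrix has two connected components: the simple roots {alpha_4, alpha_8} form a chain of 2 nodes with single edges (A_2), and {alpha_1, alpha_2, alpha_3, alpha_5, alpha_6, alpha_7, alpha_9} form a chain of 7 nodes with a double edge at one end; the terminal node there is the unique long simple root (C_7). A semisimple Lie algebra decomposes uniquely as the direct sum of simple ideals, one per connected component of its Dynkin diagram, so g ≅ A_2 ⊕ C_7 (dimension 8 + 105 = 113).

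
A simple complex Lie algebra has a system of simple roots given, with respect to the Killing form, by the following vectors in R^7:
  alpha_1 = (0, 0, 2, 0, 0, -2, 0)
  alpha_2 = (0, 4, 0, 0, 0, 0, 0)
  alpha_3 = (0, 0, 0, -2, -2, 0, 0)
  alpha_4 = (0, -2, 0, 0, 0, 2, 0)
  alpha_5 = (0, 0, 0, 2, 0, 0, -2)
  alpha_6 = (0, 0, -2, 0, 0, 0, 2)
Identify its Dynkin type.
Compute the Cartan integers a_ij = 2(alpha_i, alpha_j)/(alpha_j, alpha_j); the resulting 6x6 Cartan matrix is
[[2, 0, 0, -1, 0, -1], [0, 2, 0, -2, 0, 0], [0, 0, 2, 0, -1, 0], [-1, -1, 0, 2, 0, 0], [0, 0, -1, 0, 2, -1], [-1, 0, 0, 0, -1, 2]].
The roots have two lengths (squared-length ratio 2:1); the short ones are alpha_{1,3,4,5,6}. The associated Dynkin diagram is a chain of 6 nodes with a double edge at one end; the terminal node there is the unique long simple root (C_6), so the type is C_6 (the algebra sp(12)).

C_6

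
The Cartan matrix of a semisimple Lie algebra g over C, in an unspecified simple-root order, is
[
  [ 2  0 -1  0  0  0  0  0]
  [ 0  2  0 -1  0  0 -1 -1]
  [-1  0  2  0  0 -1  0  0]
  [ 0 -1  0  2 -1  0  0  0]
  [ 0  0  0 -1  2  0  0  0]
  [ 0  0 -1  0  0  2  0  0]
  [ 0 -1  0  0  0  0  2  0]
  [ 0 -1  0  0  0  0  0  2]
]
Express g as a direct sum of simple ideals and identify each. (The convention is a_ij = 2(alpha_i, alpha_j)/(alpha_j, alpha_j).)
The diagram associated to this matrix has two connected components: the simple roots {alpha_1, alpha_3, alpha_6} form a chain of 3 nodes with single edges (A_3), and {alpha_2, alpha_4, alpha_5, alpha_7, alpha_8} form a chain of 3 nodes with a fork of two nodes at one end (D_5). A semisimple Lie algebra decomposes uniquely as the direct sum of simple ideals, one per connected component of its Dynkin diagram, so g ≅ A_3 ⊕ D_5 (dimension 15 + 45 = 60).

A_3 + D_5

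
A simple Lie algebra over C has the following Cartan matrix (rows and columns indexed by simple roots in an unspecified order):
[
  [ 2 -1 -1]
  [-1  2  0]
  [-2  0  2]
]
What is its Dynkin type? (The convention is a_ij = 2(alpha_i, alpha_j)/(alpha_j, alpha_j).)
The matrix has rank 3 with 2's on the diagonal. Reading the off-diagonal entries as Dynkin edges (a single edge where a_ij = a_ji = -1; a double or triple edge where a_ij * a_ji = 2 or 3), the diagram is a chain of 3 nodes with a double edge at one end; the terminal node there is the unique long simple root (C_3). One simple-root ordering that puts it in standard form is (alpha_2, alpha_1, alpha_3). So the algebra is type C_3, i.e. sp(6).

C3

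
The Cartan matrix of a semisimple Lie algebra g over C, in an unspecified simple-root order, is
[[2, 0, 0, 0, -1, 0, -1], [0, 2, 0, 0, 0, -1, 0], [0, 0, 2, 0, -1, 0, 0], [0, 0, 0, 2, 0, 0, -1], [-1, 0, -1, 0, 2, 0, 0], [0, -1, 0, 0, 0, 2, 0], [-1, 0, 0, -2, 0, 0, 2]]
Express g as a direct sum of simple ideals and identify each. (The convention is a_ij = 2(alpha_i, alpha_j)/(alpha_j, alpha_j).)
A_2 (sl(3)) ⊕ B_5 (so(11))

The diagram associated to this matrix has two connected components: the simple roots {alpha_2, alpha_6} form a chain of 2 nodes with single edges (A_2), and {alpha_1, alpha_3, alpha_4, alpha_5, alpha_7} form a chain of 5 nodes with a double edge at one end; the terminal node there is the unique short simple root (B_5). A semisimple Lie algebra decomposes uniquely as the direct sum of simple ideals, one per connected component of its Dynkin diagram, so g ≅ A_2 ⊕ B_5 (dimension 8 + 55 = 63).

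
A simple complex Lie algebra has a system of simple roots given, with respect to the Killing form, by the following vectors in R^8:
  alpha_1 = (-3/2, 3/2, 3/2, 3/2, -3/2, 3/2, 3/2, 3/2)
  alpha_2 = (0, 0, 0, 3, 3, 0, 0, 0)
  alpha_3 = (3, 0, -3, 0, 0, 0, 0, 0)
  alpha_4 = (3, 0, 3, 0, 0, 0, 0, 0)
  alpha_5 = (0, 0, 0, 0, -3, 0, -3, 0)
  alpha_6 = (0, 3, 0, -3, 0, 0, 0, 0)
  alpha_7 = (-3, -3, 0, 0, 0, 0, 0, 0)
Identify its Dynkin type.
E7

Compute the Cartan integers a_ij = 2(alpha_i, alpha_j)/(alpha_j, alpha_j); the resulting 7x7 Cartan matrix is
[[2, 0, -1, 0, 0, 0, 0], [0, 2, 0, 0, -1, -1, 0], [-1, 0, 2, 0, 0, 0, -1], [0, 0, 0, 2, 0, 0, -1], [0, -1, 0, 0, 2, 0, 0], [0, -1, 0, 0, 0, 2, -1], [0, 0, -1, -1, 0, -1, 2]].
All simple roots have the same length, so the diagram is simply laced. The associated Dynkin diagram is a chain of 6 nodes with one extra node attached to the third node from one end (E_7), so the type is E_7.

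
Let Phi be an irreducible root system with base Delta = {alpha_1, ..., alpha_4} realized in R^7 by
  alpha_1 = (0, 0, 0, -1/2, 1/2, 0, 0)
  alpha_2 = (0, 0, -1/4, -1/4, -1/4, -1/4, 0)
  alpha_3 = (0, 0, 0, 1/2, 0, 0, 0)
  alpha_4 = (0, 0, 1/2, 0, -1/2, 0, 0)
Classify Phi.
Compute the Cartan integers a_ij = 2(alpha_i, alpha_j)/(alpha_j, alpha_j); the resulting 4x4 Cartan matrix is
[[2, 0, -2, -1], [0, 2, -1, 0], [-1, -1, 2, 0], [-1, 0, 0, 2]].
The roots have two lengths (squared-length ratio 2:1); the short ones are alpha_{2,3}. The associated Dynkin diagram is a chain of 4 nodes with a double edge between the middle two (F_4), so the type is F_4.

type F_4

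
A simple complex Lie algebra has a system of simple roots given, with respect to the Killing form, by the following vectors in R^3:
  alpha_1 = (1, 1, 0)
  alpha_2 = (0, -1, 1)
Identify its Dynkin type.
Compute the Cartan integers a_ij = 2(alpha_i, alpha_j)/(alpha_j, alpha_j); the resulting 2x2 Cartan matrix is
[[2, -1], [-1, 2]].
All simple roots have the same length, so the diagram is simply laced. The associated Dynkin diagram is a chain of 2 nodes with single edges (A_2), so the type is A_2 (the algebra sl(3)).

type A_2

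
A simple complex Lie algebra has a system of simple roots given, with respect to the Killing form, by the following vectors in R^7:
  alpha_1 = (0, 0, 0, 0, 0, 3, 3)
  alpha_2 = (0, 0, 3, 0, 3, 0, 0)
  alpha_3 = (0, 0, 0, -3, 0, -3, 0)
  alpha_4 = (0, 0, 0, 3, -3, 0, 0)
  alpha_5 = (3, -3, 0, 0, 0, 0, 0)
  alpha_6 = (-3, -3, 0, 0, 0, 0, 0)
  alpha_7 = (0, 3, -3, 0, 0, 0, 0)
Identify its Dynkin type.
D7

Compute the Cartan integers a_ij = 2(alpha_i, alpha_j)/(alpha_j, alpha_j); the resulting 7x7 Cartan matrix is
[[2, 0, -1, 0, 0, 0, 0], [0, 2, 0, -1, 0, 0, -1], [-1, 0, 2, -1, 0, 0, 0], [0, -1, -1, 2, 0, 0, 0], [0, 0, 0, 0, 2, 0, -1], [0, 0, 0, 0, 0, 2, -1], [0, -1, 0, 0, -1, -1, 2]].
All simple roots have the same length, so the diagram is simply laced. The associated Dynkin diagram is a chain of 5 nodes with a fork of two nodes at one end (D_7), so the type is D_7 (the algebra so(14)).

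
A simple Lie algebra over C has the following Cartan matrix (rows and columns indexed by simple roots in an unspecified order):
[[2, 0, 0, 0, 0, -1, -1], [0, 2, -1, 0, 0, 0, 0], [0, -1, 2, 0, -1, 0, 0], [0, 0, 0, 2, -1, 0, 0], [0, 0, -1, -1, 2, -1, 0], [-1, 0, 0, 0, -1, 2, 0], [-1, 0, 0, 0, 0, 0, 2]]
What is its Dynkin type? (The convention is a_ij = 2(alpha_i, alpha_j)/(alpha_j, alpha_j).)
The matrix has rank 7 with 2's on the diagonal. Reading the off-diagonal entries as Dynkin edges (a single edge where a_ij = a_ji = -1; a double or triple edge where a_ij * a_ji = 2 or 3), the diagram is a chain of 6 nodes with one extra node attached to the third node from one end (E_7). One simple-root ordering that puts it in standard form is (alpha_2, alpha_4, alpha_3, alpha_5, alpha_6, alpha_1, alpha_7). So the algebra is type E_7.

E_7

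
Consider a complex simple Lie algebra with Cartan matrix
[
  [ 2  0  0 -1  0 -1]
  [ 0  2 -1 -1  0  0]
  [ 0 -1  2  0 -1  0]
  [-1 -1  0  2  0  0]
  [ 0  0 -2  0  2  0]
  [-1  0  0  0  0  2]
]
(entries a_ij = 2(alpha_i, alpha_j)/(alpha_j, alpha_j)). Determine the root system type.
The matrix has rank 6 with 2's on the diagonal. Reading the off-diagonal entries as Dynkin edges (a single edge where a_ij = a_ji = -1; a double or triple edge where a_ij * a_ji = 2 or 3), the diagram is a chain of 6 nodes with a double edge at one end; the terminal node there is the unique long simple root (C_6). One simple-root ordering that puts it in standard form is (alpha_6, alpha_1, alpha_4, alpha_2, alpha_3, alpha_5). So the algebra is type C_6, i.e. sp(12).

C_6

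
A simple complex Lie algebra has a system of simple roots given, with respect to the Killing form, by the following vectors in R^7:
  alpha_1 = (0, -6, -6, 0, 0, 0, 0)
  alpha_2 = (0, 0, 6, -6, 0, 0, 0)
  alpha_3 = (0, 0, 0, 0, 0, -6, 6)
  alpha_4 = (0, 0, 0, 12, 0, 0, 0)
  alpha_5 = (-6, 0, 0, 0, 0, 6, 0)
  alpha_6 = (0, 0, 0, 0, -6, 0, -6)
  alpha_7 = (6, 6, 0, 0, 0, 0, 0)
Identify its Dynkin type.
C_7 (sp(14))

Compute the Cartan integers a_ij = 2(alpha_i, alpha_j)/(alpha_j, alpha_j); the resulting 7x7 Cartan matrix is
[[2, -1, 0, 0, 0, 0, -1], [-1, 2, 0, -1, 0, 0, 0], [0, 0, 2, 0, -1, -1, 0], [0, -2, 0, 2, 0, 0, 0], [0, 0, -1, 0, 2, 0, -1], [0, 0, -1, 0, 0, 2, 0], [-1, 0, 0, 0, -1, 0, 2]].
The roots have two lengths (squared-length ratio 2:1); the short ones are alpha_{1,2,3,5,6,7}. The associated Dynkin diagram is a chain of 7 nodes with a double edge at one end; the terminal node there is the unique long simple root (C_7), so the type is C_7 (the algebra sp(14)).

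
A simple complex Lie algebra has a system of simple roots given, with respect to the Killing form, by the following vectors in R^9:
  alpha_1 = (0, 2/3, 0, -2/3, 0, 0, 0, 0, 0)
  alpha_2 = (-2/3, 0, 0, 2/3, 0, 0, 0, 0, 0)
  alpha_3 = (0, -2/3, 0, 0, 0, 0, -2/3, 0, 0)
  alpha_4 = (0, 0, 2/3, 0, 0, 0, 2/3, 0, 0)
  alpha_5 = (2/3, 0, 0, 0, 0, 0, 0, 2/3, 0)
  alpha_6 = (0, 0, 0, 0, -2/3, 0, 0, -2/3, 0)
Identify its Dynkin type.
A6

Compute the Cartan integers a_ij = 2(alpha_i, alpha_j)/(alpha_j, alpha_j); the resulting 6x6 Cartan matrix is
[[2, -1, -1, 0, 0, 0], [-1, 2, 0, 0, -1, 0], [-1, 0, 2, -1, 0, 0], [0, 0, -1, 2, 0, 0], [0, -1, 0, 0, 2, -1], [0, 0, 0, 0, -1, 2]].
All simple roots have the same length, so the diagram is simply laced. The associated Dynkin diagram is a chain of 6 nodes with single edges (A_6), so the type is A_6 (the algebra sl(7)).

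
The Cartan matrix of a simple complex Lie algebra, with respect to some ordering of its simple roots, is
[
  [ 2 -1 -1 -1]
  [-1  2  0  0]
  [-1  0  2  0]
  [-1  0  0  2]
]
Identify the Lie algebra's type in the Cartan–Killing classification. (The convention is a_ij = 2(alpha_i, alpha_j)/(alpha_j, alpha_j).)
type D_4

The matrix has rank 4 with 2's on the diagonal. Reading the off-diagonal entries as Dynkin edges (a single edge where a_ij = a_ji = -1; a double or triple edge where a_ij * a_ji = 2 or 3), the diagram is a chain of 2 nodes with a fork of two nodes at one end (D_4). One simple-root ordering that puts it in standard form is (alpha_3, alpha_1, alpha_2, alpha_4). So the algebra is type D_4, i.e. so(8).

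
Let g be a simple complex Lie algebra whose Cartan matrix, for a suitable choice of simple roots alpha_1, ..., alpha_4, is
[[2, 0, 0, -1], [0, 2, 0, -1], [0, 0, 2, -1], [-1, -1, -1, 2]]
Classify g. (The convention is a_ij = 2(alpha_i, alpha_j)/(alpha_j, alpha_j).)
The matrix has rank 4 with 2's on the diagonal. Reading the off-diagonal entries as Dynkin edges (a single edge where a_ij = a_ji = -1; a double or triple edge where a_ij * a_ji = 2 or 3), the diagram is a chain of 2 nodes with a fork of two nodes at one end (D_4). One simple-root ordering that puts it in standard form is (alpha_3, alpha_4, alpha_2, alpha_1). So the algebra is type D_4, i.e. so(8).

type D_4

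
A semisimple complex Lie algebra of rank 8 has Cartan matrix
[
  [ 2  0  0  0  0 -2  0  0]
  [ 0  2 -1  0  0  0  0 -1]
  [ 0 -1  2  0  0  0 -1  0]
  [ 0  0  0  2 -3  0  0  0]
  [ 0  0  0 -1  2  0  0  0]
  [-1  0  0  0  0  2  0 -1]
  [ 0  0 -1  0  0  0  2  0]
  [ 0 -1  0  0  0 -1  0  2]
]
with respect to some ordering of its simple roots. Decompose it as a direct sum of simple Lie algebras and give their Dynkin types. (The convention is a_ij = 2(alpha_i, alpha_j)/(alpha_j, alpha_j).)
The diagram associated to this matrix has two connected components: the simple roots {alpha_1, alpha_2, alpha_3, alpha_6, alpha_7, alpha_8} form a chain of 6 nodes with a double edge at one end; the terminal node there is the unique long simple root (C_6), and {alpha_4, alpha_5} form two nodes joined by a triple edge (G_2). A semisimple Lie algebra decomposes uniquely as the direct sum of simple ideals, one per connected component of its Dynkin diagram, so g ≅ C_6 ⊕ G_2 (dimension 78 + 14 = 92).

C6 ⊕ G2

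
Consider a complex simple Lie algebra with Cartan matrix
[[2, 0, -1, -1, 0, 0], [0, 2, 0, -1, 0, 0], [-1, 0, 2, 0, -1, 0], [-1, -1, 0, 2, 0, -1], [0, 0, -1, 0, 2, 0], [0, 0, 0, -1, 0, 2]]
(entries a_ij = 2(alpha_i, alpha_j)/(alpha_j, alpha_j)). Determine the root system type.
The matrix has rank 6 with 2's on the diagonal. Reading the off-diagonal entries as Dynkin edges (a single edge where a_ij = a_ji = -1; a double or triple edge where a_ij * a_ji = 2 or 3), the diagram is a chain of 4 nodes with a fork of two nodes at one end (D_6). One simple-root ordering that puts it in standard form is (alpha_5, alpha_3, alpha_1, alpha_4, alpha_2, alpha_6). So the algebra is type D_6, i.e. so(12).

D_6 (so(12))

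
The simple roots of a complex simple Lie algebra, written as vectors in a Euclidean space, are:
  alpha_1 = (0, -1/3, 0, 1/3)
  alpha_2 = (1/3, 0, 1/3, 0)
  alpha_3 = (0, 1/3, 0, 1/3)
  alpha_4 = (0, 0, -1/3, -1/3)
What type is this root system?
Compute the Cartan integers a_ij = 2(alpha_i, alpha_j)/(alpha_j, alpha_j); the resulting 4x4 Cartan matrix is
[[2, 0, 0, -1], [0, 2, 0, -1], [0, 0, 2, -1], [-1, -1, -1, 2]].
All simple roots have the same length, so the diagram is simply laced. The associated Dynkin diagram is a chain of 2 nodes with a fork of two nodes at one end (D_4), so the type is D_4 (the algebra so(8)).

type D_4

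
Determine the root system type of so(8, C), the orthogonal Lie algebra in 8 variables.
This is so(8) with 8 even, which has dimension 8(8-1)/2 = 28 and rank 8/2 = 4. In the classification of classical Lie algebras, the orthogonal algebra so(2n) in an even number of variables has type D_n; here n = 4, so the Dynkin diagram is a chain of 2 nodes with a fork of two nodes at one end (D_4). Hence the type is D_4.

D_4 (so(8))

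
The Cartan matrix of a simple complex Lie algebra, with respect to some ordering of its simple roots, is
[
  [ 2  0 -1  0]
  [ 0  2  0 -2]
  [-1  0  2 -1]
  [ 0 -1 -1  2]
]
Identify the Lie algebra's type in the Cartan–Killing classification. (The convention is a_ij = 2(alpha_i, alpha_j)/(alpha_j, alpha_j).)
The matrix has rank 4 with 2's on the diagonal. Reading the off-diagonal entries as Dynkin edges (a single edge where a_ij = a_ji = -1; a double or triple edge where a_ij * a_ji = 2 or 3), the diagram is a chain of 4 nodes with a double edge at one end; the terminal node there is the unique long simple root (C_4). One simple-root ordering that puts it in standard form is (alpha_1, alpha_3, alpha_4, alpha_2). So the algebra is type C_4, i.e. sp(8).

C4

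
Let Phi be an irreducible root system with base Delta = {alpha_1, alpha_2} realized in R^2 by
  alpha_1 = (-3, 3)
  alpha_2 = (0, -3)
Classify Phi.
Compute the Cartan integers a_ij = 2(alpha_i, alpha_j)/(alpha_j, alpha_j); the resulting 2x2 Cartan matrix is
[[2, -2], [-1, 2]].
The roots have two lengths (squared-length ratio 2:1); the short ones are alpha_{2}. The associated Dynkin diagram is a chain of 2 nodes with a double edge at one end; the terminal node there is the unique short simple root (B_2), so the type is B_2 (the algebra so(5)).

B_2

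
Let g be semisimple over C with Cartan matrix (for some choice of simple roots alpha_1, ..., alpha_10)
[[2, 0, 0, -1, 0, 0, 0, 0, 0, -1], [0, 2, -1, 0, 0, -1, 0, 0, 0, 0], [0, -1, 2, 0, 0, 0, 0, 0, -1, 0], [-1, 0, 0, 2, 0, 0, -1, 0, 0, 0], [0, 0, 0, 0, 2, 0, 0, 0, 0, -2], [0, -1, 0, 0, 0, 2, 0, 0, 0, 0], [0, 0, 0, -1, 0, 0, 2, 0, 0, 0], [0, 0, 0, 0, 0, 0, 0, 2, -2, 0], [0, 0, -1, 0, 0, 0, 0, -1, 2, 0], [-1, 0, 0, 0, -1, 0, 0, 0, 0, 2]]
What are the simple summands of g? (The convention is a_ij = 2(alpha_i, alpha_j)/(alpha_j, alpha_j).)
The diagram associated to this matrix has two connected components: the simple roots {alpha_1, alpha_4, alpha_5, alpha_7, alpha_10} form a chain of 5 nodes with a double edge at one end; the terminal node there is the unique long simple root (C_5), and {alpha_2, alpha_3, alpha_6, alpha_8, alpha_9} form a chain of 5 nodes with a double edge at one end; the terminal node there is the unique long simple root (C_5). A semisimple Lie algebra decomposes uniquely as the direct sum of simple ideals, one per connected component of its Dynkin diagram, so g ≅ C_5 ⊕ C_5 (dimension 55 + 55 = 110).

type C_5 ⊕ type C_5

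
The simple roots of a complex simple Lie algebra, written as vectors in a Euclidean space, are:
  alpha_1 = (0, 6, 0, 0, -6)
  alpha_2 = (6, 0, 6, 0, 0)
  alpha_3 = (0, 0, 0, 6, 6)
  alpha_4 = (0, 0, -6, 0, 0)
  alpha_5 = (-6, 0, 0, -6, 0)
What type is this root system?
Compute the Cartan integers a_ij = 2(alpha_i, alpha_j)/(alpha_j, alpha_j); the resulting 5x5 Cartan matrix is
[[2, 0, -1, 0, 0], [0, 2, 0, -2, -1], [-1, 0, 2, 0, -1], [0, -1, 0, 2, 0], [0, -1, -1, 0, 2]].
The roots have two lengths (squared-length ratio 2:1); the short ones are alpha_{4}. The associated Dynkin diagram is a chain of 5 nodes with a double edge at one end; the terminal node there is the unique short simple root (B_5), so the type is B_5 (the algebra so(11)).

B_5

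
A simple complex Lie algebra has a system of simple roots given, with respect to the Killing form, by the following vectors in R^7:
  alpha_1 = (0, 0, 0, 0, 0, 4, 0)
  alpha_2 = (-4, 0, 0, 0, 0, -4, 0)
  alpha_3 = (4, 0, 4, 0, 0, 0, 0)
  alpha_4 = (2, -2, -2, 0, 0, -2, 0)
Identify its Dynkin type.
type F_4

Compute the Cartan integers a_ij = 2(alpha_i, alpha_j)/(alpha_j, alpha_j); the resulting 4x4 Cartan matrix is
[[2, -1, 0, -1], [-2, 2, -1, 0], [0, -1, 2, 0], [-1, 0, 0, 2]].
The roots have two lengths (squared-length ratio 2:1); the short ones are alpha_{1,4}. The associated Dynkin diagram is a chain of 4 nodes with a double edge between the middle two (F_4), so the type is F_4.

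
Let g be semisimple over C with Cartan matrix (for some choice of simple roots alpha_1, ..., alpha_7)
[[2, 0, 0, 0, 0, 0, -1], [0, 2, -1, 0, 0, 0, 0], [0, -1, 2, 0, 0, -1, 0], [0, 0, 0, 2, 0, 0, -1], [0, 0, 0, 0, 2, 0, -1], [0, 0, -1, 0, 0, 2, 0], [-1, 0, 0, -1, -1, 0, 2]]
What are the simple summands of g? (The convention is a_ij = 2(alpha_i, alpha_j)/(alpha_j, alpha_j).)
A_3 (sl(4)) ⊕ D_4 (so(8))

The diagram associated to this matrix has two connected components: the simple roots {alpha_2, alpha_3, alpha_6} form a chain of 3 nodes with single edges (A_3), and {alpha_1, alpha_4, alpha_5, alpha_7} form a chain of 2 nodes with a fork of two nodes at one end (D_4). A semisimple Lie algebra decomposes uniquely as the direct sum of simple ideals, one per connected component of its Dynkin diagram, so g ≅ A_3 ⊕ D_4 (dimension 15 + 28 = 43).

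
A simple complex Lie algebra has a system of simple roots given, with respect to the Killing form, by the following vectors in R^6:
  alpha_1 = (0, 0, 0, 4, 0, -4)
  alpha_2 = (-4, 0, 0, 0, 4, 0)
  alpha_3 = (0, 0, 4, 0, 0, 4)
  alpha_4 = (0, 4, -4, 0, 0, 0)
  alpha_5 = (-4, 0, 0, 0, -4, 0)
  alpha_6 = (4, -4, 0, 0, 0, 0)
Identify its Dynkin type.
Compute the Cartan integers a_ij = 2(alpha_i, alpha_j)/(alpha_j, alpha_j); the resulting 6x6 Cartan matrix is
[[2, 0, -1, 0, 0, 0], [0, 2, 0, 0, 0, -1], [-1, 0, 2, -1, 0, 0], [0, 0, -1, 2, 0, -1], [0, 0, 0, 0, 2, -1], [0, -1, 0, -1, -1, 2]].
All simple roots have the same length, so the diagram is simply laced. The associated Dynkin diagram is a chain of 4 nodes with a fork of two nodes at one end (D_6), so the type is D_6 (the algebra so(12)).

D6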